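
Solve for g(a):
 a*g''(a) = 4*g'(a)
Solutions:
 g(a) = C1 + C2*a^5


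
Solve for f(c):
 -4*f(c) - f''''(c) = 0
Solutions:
 f(c) = (C1*sin(c) + C2*cos(c))*exp(-c) + (C3*sin(c) + C4*cos(c))*exp(c)


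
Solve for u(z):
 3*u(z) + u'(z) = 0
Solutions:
 u(z) = C1*exp(-3*z)


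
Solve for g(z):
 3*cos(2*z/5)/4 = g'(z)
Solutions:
 g(z) = C1 + 15*sin(2*z/5)/8


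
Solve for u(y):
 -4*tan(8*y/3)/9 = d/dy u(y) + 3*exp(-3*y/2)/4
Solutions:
 u(y) = C1 - log(tan(8*y/3)^2 + 1)/12 + exp(-3*y/2)/2


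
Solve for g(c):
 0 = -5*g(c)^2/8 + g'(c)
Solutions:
 g(c) = -8/(C1 + 5*c)


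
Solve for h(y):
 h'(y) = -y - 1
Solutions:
 h(y) = C1 - y^2/2 - y


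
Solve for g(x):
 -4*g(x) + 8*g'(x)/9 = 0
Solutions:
 g(x) = C1*exp(9*x/2)


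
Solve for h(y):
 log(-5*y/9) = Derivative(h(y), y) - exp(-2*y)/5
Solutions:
 h(y) = C1 + y*log(-y) + y*(-2*log(3) - 1 + log(5)) - exp(-2*y)/10


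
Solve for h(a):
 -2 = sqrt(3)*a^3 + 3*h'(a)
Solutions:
 h(a) = C1 - sqrt(3)*a^4/12 - 2*a/3


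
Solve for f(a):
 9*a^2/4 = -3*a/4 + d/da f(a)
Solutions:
 f(a) = C1 + 3*a^3/4 + 3*a^2/8


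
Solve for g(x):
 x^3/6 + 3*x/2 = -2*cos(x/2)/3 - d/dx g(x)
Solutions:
 g(x) = C1 - x^4/24 - 3*x^2/4 - 4*sin(x/2)/3


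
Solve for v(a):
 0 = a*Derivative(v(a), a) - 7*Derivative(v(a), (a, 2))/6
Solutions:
 v(a) = C1 + C2*erfi(sqrt(21)*a/7)


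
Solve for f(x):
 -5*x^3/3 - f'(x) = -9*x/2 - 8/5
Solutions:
 f(x) = C1 - 5*x^4/12 + 9*x^2/4 + 8*x/5


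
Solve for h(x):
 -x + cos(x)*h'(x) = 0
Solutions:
 h(x) = C1 + Integral(x/cos(x), x)


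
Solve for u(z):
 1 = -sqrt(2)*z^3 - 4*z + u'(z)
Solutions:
 u(z) = C1 + sqrt(2)*z^4/4 + 2*z^2 + z


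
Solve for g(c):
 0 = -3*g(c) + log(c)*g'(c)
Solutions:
 g(c) = C1*exp(3*li(c))


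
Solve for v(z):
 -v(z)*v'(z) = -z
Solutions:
 v(z) = -sqrt(C1 + z^2)
 v(z) = sqrt(C1 + z^2)


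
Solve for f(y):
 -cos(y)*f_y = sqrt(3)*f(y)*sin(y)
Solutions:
 f(y) = C1*cos(y)^(sqrt(3))


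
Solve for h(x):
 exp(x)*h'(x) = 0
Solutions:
 h(x) = C1


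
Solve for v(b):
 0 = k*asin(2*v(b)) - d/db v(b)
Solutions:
 Integral(1/asin(2*_y), (_y, v(b))) = C1 + b*k


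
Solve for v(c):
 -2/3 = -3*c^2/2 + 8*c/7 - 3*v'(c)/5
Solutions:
 v(c) = C1 - 5*c^3/6 + 20*c^2/21 + 10*c/9


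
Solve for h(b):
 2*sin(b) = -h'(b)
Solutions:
 h(b) = C1 + 2*cos(b)


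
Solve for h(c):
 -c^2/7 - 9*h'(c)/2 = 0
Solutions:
 h(c) = C1 - 2*c^3/189


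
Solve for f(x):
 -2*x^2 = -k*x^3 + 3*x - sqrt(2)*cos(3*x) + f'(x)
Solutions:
 f(x) = C1 + k*x^4/4 - 2*x^3/3 - 3*x^2/2 + sqrt(2)*sin(3*x)/3


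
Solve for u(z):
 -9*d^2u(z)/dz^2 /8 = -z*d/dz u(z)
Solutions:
 u(z) = C1 + C2*erfi(2*z/3)


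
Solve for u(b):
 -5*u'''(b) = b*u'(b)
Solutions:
 u(b) = C1 + Integral(C2*airyai(-5^(2/3)*b/5) + C3*airybi(-5^(2/3)*b/5), b)


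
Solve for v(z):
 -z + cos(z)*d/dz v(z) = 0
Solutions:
 v(z) = C1 + Integral(z/cos(z), z)


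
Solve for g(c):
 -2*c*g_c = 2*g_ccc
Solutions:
 g(c) = C1 + Integral(C2*airyai(-c) + C3*airybi(-c), c)


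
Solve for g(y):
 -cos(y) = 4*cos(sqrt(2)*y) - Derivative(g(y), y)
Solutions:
 g(y) = C1 + sin(y) + 2*sqrt(2)*sin(sqrt(2)*y)


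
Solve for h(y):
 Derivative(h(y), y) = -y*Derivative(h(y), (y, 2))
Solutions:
 h(y) = C1 + C2*log(y)


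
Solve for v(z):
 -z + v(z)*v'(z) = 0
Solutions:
 v(z) = -sqrt(C1 + z^2)
 v(z) = sqrt(C1 + z^2)


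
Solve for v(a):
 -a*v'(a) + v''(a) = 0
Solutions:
 v(a) = C1 + C2*erfi(sqrt(2)*a/2)


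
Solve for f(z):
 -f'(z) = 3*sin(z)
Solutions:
 f(z) = C1 + 3*cos(z)


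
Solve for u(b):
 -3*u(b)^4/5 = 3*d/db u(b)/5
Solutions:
 u(b) = (-3^(2/3) - 3*3^(1/6)*I)*(1/(C1 + b))^(1/3)/6
 u(b) = (-3^(2/3) + 3*3^(1/6)*I)*(1/(C1 + b))^(1/3)/6
 u(b) = (1/(C1 + 3*b))^(1/3)


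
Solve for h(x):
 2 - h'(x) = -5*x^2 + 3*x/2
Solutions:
 h(x) = C1 + 5*x^3/3 - 3*x^2/4 + 2*x


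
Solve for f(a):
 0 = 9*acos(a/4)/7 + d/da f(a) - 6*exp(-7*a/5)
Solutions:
 f(a) = C1 - 9*a*acos(a/4)/7 + 9*sqrt(16 - a^2)/7 - 30*exp(-7*a/5)/7


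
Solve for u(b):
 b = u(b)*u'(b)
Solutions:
 u(b) = -sqrt(C1 + b^2)
 u(b) = sqrt(C1 + b^2)


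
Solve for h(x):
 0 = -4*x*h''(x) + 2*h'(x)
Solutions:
 h(x) = C1 + C2*x^(3/2)


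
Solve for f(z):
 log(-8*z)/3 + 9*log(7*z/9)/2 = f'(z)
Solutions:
 f(z) = C1 + 29*z*log(z)/6 + z*(-9*log(3) - 29/6 + log(7)/2 + log(4802) + I*pi/3)


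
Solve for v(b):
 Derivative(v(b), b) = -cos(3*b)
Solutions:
 v(b) = C1 - sin(3*b)/3


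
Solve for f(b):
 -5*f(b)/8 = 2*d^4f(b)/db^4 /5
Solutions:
 f(b) = (C1*sin(sqrt(10)*b/4) + C2*cos(sqrt(10)*b/4))*exp(-sqrt(10)*b/4) + (C3*sin(sqrt(10)*b/4) + C4*cos(sqrt(10)*b/4))*exp(sqrt(10)*b/4)


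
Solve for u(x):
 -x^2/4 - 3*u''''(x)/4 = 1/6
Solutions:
 u(x) = C1 + C2*x + C3*x^2 + C4*x^3 - x^6/1080 - x^4/108


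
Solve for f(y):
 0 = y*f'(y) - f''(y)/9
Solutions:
 f(y) = C1 + C2*erfi(3*sqrt(2)*y/2)


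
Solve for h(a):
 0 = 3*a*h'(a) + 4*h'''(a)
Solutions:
 h(a) = C1 + Integral(C2*airyai(-6^(1/3)*a/2) + C3*airybi(-6^(1/3)*a/2), a)


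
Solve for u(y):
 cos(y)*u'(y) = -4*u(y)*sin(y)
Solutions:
 u(y) = C1*cos(y)^4


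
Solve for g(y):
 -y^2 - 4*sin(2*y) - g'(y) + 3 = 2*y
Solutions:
 g(y) = C1 - y^3/3 - y^2 + 3*y + 2*cos(2*y)


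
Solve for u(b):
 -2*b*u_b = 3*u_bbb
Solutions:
 u(b) = C1 + Integral(C2*airyai(-2^(1/3)*3^(2/3)*b/3) + C3*airybi(-2^(1/3)*3^(2/3)*b/3), b)


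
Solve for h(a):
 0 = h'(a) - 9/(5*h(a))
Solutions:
 h(a) = -sqrt(C1 + 90*a)/5
 h(a) = sqrt(C1 + 90*a)/5


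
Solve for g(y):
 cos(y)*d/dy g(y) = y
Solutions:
 g(y) = C1 + Integral(y/cos(y), y)


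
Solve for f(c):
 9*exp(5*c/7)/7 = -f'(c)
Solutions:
 f(c) = C1 - 9*exp(5*c/7)/5


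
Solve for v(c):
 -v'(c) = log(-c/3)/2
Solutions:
 v(c) = C1 - c*log(-c)/2 + c*(1 + log(3))/2


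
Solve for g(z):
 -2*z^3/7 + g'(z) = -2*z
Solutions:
 g(z) = C1 + z^4/14 - z^2


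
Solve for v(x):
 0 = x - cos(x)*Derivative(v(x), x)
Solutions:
 v(x) = C1 + Integral(x/cos(x), x)


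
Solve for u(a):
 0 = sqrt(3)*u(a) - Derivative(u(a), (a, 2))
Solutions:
 u(a) = C1*exp(-3^(1/4)*a) + C2*exp(3^(1/4)*a)


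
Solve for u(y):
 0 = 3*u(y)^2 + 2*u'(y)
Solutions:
 u(y) = 2/(C1 + 3*y)


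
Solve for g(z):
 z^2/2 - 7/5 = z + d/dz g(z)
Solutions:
 g(z) = C1 + z^3/6 - z^2/2 - 7*z/5


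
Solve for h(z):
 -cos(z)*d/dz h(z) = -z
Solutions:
 h(z) = C1 + Integral(z/cos(z), z)


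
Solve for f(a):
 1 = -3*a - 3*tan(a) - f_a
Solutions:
 f(a) = C1 - 3*a^2/2 - a + 3*log(cos(a))


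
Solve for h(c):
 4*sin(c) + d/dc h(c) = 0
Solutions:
 h(c) = C1 + 4*cos(c)


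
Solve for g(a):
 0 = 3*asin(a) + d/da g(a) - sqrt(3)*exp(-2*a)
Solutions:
 g(a) = C1 - 3*a*asin(a) - 3*sqrt(1 - a^2) - sqrt(3)*exp(-2*a)/2


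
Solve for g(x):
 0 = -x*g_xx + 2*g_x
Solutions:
 g(x) = C1 + C2*x^3


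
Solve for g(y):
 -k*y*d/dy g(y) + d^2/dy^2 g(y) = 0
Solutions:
 g(y) = Piecewise((-sqrt(2)*sqrt(pi)*C1*erf(sqrt(2)*y*sqrt(-k)/2)/(2*sqrt(-k)) - C2, (k > 0) | (k < 0)), (-C1*y - C2, True))


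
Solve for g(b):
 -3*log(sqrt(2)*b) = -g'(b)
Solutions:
 g(b) = C1 + 3*b*log(b) - 3*b + 3*b*log(2)/2


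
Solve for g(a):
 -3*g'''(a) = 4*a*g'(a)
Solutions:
 g(a) = C1 + Integral(C2*airyai(-6^(2/3)*a/3) + C3*airybi(-6^(2/3)*a/3), a)


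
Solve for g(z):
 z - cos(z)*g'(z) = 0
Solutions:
 g(z) = C1 + Integral(z/cos(z), z)


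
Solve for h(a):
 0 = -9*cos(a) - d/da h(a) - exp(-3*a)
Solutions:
 h(a) = C1 - 9*sin(a) + exp(-3*a)/3


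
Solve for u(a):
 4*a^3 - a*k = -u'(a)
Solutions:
 u(a) = C1 - a^4 + a^2*k/2


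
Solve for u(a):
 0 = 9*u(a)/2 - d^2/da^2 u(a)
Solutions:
 u(a) = C1*exp(-3*sqrt(2)*a/2) + C2*exp(3*sqrt(2)*a/2)


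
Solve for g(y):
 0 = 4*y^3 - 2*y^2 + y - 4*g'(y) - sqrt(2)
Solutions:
 g(y) = C1 + y^4/4 - y^3/6 + y^2/8 - sqrt(2)*y/4


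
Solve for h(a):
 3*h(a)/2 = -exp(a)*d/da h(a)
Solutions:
 h(a) = C1*exp(3*exp(-a)/2)


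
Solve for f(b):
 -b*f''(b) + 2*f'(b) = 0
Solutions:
 f(b) = C1 + C2*b^3


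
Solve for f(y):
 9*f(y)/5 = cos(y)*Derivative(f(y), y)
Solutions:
 f(y) = C1*(sin(y) + 1)^(9/10)/(sin(y) - 1)^(9/10)


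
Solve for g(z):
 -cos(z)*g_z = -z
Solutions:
 g(z) = C1 + Integral(z/cos(z), z)


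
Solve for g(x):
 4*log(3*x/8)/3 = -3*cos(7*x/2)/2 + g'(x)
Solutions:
 g(x) = C1 + 4*x*log(x)/3 - 4*x*log(2) - 4*x/3 + 4*x*log(3)/3 + 3*sin(7*x/2)/7


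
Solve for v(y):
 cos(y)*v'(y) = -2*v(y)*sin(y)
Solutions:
 v(y) = C1*cos(y)^2


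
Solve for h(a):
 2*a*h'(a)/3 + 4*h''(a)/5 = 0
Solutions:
 h(a) = C1 + C2*erf(sqrt(15)*a/6)


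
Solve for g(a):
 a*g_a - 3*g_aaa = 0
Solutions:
 g(a) = C1 + Integral(C2*airyai(3^(2/3)*a/3) + C3*airybi(3^(2/3)*a/3), a)


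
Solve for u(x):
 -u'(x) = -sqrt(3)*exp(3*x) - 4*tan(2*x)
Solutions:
 u(x) = C1 + sqrt(3)*exp(3*x)/3 - 2*log(cos(2*x))


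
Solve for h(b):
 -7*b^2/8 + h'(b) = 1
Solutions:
 h(b) = C1 + 7*b^3/24 + b


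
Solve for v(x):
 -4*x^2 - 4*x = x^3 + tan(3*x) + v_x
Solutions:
 v(x) = C1 - x^4/4 - 4*x^3/3 - 2*x^2 + log(cos(3*x))/3


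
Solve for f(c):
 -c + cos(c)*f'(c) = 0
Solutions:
 f(c) = C1 + Integral(c/cos(c), c)


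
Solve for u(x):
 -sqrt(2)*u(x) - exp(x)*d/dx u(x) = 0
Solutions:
 u(x) = C1*exp(sqrt(2)*exp(-x))


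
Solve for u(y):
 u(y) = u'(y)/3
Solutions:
 u(y) = C1*exp(3*y)


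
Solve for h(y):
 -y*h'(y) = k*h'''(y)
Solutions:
 h(y) = C1 + Integral(C2*airyai(y*(-1/k)^(1/3)) + C3*airybi(y*(-1/k)^(1/3)), y)


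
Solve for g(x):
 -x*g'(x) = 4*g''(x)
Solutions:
 g(x) = C1 + C2*erf(sqrt(2)*x/4)


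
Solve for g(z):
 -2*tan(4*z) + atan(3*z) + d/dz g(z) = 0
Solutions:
 g(z) = C1 - z*atan(3*z) + log(9*z^2 + 1)/6 - log(cos(4*z))/2


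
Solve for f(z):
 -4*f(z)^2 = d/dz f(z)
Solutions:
 f(z) = 1/(C1 + 4*z)


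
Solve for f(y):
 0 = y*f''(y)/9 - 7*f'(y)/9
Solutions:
 f(y) = C1 + C2*y^8


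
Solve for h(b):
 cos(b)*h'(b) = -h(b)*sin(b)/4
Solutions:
 h(b) = C1*cos(b)^(1/4)


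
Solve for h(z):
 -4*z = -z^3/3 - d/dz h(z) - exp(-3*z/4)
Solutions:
 h(z) = C1 - z^4/12 + 2*z^2 + 4*exp(-3*z/4)/3


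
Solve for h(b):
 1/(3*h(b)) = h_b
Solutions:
 h(b) = -sqrt(C1 + 6*b)/3
 h(b) = sqrt(C1 + 6*b)/3


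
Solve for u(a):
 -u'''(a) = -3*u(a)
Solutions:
 u(a) = C3*exp(3^(1/3)*a) + (C1*sin(3^(5/6)*a/2) + C2*cos(3^(5/6)*a/2))*exp(-3^(1/3)*a/2)


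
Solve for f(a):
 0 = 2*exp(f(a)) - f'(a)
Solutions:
 f(a) = log(-1/(C1 + 2*a))


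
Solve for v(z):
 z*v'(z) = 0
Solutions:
 v(z) = C1


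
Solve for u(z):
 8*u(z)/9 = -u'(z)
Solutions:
 u(z) = C1*exp(-8*z/9)


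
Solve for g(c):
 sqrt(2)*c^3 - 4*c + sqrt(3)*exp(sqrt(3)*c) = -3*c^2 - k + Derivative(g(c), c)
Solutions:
 g(c) = C1 + sqrt(2)*c^4/4 + c^3 - 2*c^2 + c*k + exp(sqrt(3)*c)


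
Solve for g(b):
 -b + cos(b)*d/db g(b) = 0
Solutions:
 g(b) = C1 + Integral(b/cos(b), b)


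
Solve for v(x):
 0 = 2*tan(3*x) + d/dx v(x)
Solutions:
 v(x) = C1 + 2*log(cos(3*x))/3


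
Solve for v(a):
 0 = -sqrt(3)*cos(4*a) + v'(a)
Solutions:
 v(a) = C1 + sqrt(3)*sin(4*a)/4


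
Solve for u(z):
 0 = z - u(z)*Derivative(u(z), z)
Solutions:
 u(z) = -sqrt(C1 + z^2)
 u(z) = sqrt(C1 + z^2)


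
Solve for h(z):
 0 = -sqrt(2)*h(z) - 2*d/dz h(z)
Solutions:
 h(z) = C1*exp(-sqrt(2)*z/2)


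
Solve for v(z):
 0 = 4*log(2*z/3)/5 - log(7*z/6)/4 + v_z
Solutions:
 v(z) = C1 - 11*z*log(z)/20 - 21*z*log(2)/20 + z*log(7)/4 + 11*z/20 + 11*z*log(3)/20


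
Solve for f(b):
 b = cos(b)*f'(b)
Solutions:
 f(b) = C1 + Integral(b/cos(b), b)


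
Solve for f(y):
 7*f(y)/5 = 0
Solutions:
 f(y) = 0


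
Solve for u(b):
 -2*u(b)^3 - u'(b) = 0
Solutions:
 u(b) = -sqrt(2)*sqrt(-1/(C1 - 2*b))/2
 u(b) = sqrt(2)*sqrt(-1/(C1 - 2*b))/2


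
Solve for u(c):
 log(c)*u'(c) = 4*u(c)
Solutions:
 u(c) = C1*exp(4*li(c))


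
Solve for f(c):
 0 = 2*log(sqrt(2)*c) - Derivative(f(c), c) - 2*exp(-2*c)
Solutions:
 f(c) = C1 + 2*c*log(c) + c*(-2 + log(2)) + exp(-2*c)


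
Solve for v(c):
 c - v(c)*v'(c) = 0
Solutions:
 v(c) = -sqrt(C1 + c^2)
 v(c) = sqrt(C1 + c^2)


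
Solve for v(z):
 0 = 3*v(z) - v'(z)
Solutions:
 v(z) = C1*exp(3*z)


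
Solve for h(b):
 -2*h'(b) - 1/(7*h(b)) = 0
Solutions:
 h(b) = -sqrt(C1 - 7*b)/7
 h(b) = sqrt(C1 - 7*b)/7


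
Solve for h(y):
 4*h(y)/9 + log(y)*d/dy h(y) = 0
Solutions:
 h(y) = C1*exp(-4*li(y)/9)


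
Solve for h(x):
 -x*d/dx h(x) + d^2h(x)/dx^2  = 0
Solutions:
 h(x) = C1 + C2*erfi(sqrt(2)*x/2)


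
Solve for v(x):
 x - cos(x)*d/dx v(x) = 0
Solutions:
 v(x) = C1 + Integral(x/cos(x), x)


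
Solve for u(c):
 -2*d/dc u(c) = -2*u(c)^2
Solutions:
 u(c) = -1/(C1 + c)


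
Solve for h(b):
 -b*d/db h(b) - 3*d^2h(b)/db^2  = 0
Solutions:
 h(b) = C1 + C2*erf(sqrt(6)*b/6)


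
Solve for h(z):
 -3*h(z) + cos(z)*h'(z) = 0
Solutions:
 h(z) = C1*(sin(z) + 1)^(3/2)/(sin(z) - 1)^(3/2)


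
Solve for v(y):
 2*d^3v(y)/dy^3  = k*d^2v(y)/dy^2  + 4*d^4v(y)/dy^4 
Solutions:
 v(y) = C1 + C2*y + C3*exp(y*(1 - sqrt(1 - 4*k))/4) + C4*exp(y*(sqrt(1 - 4*k) + 1)/4)


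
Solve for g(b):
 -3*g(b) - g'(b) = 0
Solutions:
 g(b) = C1*exp(-3*b)


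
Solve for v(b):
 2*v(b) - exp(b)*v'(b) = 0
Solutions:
 v(b) = C1*exp(-2*exp(-b))


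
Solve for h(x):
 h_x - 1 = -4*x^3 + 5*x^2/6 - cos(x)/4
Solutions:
 h(x) = C1 - x^4 + 5*x^3/18 + x - sin(x)/4


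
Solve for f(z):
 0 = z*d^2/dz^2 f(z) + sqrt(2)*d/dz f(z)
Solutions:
 f(z) = C1 + C2*z^(1 - sqrt(2))


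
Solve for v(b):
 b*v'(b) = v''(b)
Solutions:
 v(b) = C1 + C2*erfi(sqrt(2)*b/2)


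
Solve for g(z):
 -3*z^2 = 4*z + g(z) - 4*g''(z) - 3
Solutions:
 g(z) = C1*exp(-z/2) + C2*exp(z/2) - 3*z^2 - 4*z - 21


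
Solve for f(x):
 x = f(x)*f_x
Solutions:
 f(x) = -sqrt(C1 + x^2)
 f(x) = sqrt(C1 + x^2)


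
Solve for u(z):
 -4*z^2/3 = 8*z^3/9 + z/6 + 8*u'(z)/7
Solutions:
 u(z) = C1 - 7*z^4/36 - 7*z^3/18 - 7*z^2/96


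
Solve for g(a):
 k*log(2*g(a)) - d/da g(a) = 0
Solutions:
 Integral(1/(log(_y) + log(2)), (_y, g(a))) = C1 + a*k


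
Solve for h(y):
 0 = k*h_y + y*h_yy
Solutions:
 h(y) = C1 + y^(1 - re(k))*(C2*sin(log(y)*Abs(im(k))) + C3*cos(log(y)*im(k)))


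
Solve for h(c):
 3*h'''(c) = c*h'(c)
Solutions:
 h(c) = C1 + Integral(C2*airyai(3^(2/3)*c/3) + C3*airybi(3^(2/3)*c/3), c)


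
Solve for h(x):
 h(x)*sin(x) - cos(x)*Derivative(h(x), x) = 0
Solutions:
 h(x) = C1/cos(x)


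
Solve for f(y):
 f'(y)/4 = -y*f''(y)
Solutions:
 f(y) = C1 + C2*y^(3/4)


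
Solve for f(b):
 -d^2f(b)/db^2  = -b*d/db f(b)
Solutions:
 f(b) = C1 + C2*erfi(sqrt(2)*b/2)


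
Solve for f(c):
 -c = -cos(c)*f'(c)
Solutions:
 f(c) = C1 + Integral(c/cos(c), c)


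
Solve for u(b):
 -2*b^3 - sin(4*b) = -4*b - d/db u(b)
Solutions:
 u(b) = C1 + b^4/2 - 2*b^2 - cos(4*b)/4


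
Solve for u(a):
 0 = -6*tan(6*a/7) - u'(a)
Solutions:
 u(a) = C1 + 7*log(cos(6*a/7))


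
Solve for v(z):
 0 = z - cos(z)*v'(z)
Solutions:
 v(z) = C1 + Integral(z/cos(z), z)


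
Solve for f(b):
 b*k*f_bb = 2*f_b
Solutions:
 f(b) = C1 + b^(((re(k) + 2)*re(k) + im(k)^2)/(re(k)^2 + im(k)^2))*(C2*sin(2*log(b)*Abs(im(k))/(re(k)^2 + im(k)^2)) + C3*cos(2*log(b)*im(k)/(re(k)^2 + im(k)^2)))


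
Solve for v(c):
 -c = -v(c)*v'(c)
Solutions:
 v(c) = -sqrt(C1 + c^2)
 v(c) = sqrt(C1 + c^2)


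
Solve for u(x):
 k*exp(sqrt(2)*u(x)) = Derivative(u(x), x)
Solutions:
 u(x) = sqrt(2)*(2*log(-1/(C1 + k*x)) - log(2))/4


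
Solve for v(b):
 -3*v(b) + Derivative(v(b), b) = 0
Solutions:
 v(b) = C1*exp(3*b)


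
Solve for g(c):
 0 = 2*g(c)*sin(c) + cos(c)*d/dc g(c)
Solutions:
 g(c) = C1*cos(c)^2


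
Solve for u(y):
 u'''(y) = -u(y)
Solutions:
 u(y) = C3*exp(-y) + (C1*sin(sqrt(3)*y/2) + C2*cos(sqrt(3)*y/2))*exp(y/2)


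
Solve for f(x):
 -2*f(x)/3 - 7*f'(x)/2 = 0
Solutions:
 f(x) = C1*exp(-4*x/21)


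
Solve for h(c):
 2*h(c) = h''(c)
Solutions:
 h(c) = C1*exp(-sqrt(2)*c) + C2*exp(sqrt(2)*c)


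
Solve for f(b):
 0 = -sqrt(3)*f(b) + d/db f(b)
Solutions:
 f(b) = C1*exp(sqrt(3)*b)


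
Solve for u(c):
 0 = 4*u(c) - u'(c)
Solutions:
 u(c) = C1*exp(4*c)


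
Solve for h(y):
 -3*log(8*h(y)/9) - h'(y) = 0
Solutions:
 Integral(1/(log(_y) - 2*log(3) + 3*log(2)), (_y, h(y)))/3 = C1 - y


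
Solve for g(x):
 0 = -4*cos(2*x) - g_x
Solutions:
 g(x) = C1 - 2*sin(2*x)


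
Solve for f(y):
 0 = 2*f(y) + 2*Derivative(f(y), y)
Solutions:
 f(y) = C1*exp(-y)


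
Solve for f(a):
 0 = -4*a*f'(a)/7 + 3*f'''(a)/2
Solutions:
 f(a) = C1 + Integral(C2*airyai(2*21^(2/3)*a/21) + C3*airybi(2*21^(2/3)*a/21), a)


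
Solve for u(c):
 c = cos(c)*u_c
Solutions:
 u(c) = C1 + Integral(c/cos(c), c)


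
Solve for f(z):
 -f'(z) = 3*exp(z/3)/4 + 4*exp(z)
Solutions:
 f(z) = C1 - 9*exp(z/3)/4 - 4*exp(z)


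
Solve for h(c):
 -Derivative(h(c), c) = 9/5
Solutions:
 h(c) = C1 - 9*c/5


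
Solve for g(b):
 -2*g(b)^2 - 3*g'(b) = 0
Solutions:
 g(b) = 3/(C1 + 2*b)


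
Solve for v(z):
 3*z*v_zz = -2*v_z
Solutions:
 v(z) = C1 + C2*z^(1/3)


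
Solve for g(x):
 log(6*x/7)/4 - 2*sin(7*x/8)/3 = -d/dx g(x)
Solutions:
 g(x) = C1 - x*log(x)/4 - x*log(6)/4 + x/4 + x*log(7)/4 - 16*cos(7*x/8)/21


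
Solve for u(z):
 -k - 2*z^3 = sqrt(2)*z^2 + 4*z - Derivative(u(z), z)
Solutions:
 u(z) = C1 + k*z + z^4/2 + sqrt(2)*z^3/3 + 2*z^2


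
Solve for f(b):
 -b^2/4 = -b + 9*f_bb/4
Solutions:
 f(b) = C1 + C2*b - b^4/108 + 2*b^3/27


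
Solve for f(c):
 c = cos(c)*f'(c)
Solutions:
 f(c) = C1 + Integral(c/cos(c), c)


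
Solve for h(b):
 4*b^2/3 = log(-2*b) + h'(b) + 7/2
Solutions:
 h(b) = C1 + 4*b^3/9 - b*log(-b) + b*(-5/2 - log(2))


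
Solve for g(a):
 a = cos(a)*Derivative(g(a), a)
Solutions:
 g(a) = C1 + Integral(a/cos(a), a)


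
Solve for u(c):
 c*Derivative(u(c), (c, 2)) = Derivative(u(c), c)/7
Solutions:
 u(c) = C1 + C2*c^(8/7)


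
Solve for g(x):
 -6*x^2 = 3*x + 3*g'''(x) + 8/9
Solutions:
 g(x) = C1 + C2*x + C3*x^2 - x^5/30 - x^4/24 - 4*x^3/81


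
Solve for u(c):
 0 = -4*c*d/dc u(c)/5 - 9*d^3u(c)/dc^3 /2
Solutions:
 u(c) = C1 + Integral(C2*airyai(-2*75^(1/3)*c/15) + C3*airybi(-2*75^(1/3)*c/15), c)


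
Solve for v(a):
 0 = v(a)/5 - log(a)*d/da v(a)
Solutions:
 v(a) = C1*exp(li(a)/5)


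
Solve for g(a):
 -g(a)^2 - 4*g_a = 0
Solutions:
 g(a) = 4/(C1 + a)


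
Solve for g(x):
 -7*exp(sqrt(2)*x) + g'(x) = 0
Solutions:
 g(x) = C1 + 7*sqrt(2)*exp(sqrt(2)*x)/2


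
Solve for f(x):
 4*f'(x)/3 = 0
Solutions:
 f(x) = C1


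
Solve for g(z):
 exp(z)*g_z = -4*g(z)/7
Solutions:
 g(z) = C1*exp(4*exp(-z)/7)


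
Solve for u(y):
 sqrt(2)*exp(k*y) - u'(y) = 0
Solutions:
 u(y) = C1 + sqrt(2)*exp(k*y)/k


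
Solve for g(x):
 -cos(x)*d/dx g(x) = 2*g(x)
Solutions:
 g(x) = C1*(sin(x) - 1)/(sin(x) + 1)


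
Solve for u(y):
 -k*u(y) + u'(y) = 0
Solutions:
 u(y) = C1*exp(k*y)


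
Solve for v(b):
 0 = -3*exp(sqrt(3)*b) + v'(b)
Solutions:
 v(b) = C1 + sqrt(3)*exp(sqrt(3)*b)


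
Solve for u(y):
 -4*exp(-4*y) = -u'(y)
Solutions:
 u(y) = C1 - exp(-4*y)


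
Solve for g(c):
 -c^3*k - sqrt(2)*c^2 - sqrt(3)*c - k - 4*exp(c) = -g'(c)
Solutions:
 g(c) = C1 + c^4*k/4 + sqrt(2)*c^3/3 + sqrt(3)*c^2/2 + c*k + 4*exp(c)


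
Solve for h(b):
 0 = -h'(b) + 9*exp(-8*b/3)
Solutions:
 h(b) = C1 - 27*exp(-8*b/3)/8


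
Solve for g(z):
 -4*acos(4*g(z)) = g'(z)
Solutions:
 Integral(1/acos(4*_y), (_y, g(z))) = C1 - 4*z


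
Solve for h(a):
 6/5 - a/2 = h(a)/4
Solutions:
 h(a) = 24/5 - 2*a


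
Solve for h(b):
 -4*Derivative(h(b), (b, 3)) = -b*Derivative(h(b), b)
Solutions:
 h(b) = C1 + Integral(C2*airyai(2^(1/3)*b/2) + C3*airybi(2^(1/3)*b/2), b)


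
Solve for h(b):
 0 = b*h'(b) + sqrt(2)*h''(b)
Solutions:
 h(b) = C1 + C2*erf(2^(1/4)*b/2)


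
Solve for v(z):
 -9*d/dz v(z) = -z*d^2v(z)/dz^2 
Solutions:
 v(z) = C1 + C2*z^10


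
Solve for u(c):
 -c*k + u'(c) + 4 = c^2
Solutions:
 u(c) = C1 + c^3/3 + c^2*k/2 - 4*c


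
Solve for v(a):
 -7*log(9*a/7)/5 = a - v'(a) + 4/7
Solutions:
 v(a) = C1 + a^2/2 + 7*a*log(a)/5 - 7*a*log(7)/5 - 29*a/35 + 14*a*log(3)/5


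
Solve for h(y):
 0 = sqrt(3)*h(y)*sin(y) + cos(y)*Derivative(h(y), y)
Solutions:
 h(y) = C1*cos(y)^(sqrt(3))


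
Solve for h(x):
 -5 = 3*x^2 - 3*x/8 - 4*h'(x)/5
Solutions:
 h(x) = C1 + 5*x^3/4 - 15*x^2/64 + 25*x/4


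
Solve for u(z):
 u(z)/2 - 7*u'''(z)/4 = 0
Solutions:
 u(z) = C3*exp(2^(1/3)*7^(2/3)*z/7) + (C1*sin(2^(1/3)*sqrt(3)*7^(2/3)*z/14) + C2*cos(2^(1/3)*sqrt(3)*7^(2/3)*z/14))*exp(-2^(1/3)*7^(2/3)*z/14)


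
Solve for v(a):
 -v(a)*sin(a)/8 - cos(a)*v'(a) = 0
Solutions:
 v(a) = C1*cos(a)^(1/8)


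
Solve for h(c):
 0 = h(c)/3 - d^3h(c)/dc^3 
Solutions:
 h(c) = C3*exp(3^(2/3)*c/3) + (C1*sin(3^(1/6)*c/2) + C2*cos(3^(1/6)*c/2))*exp(-3^(2/3)*c/6)


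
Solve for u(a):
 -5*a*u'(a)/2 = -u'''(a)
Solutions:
 u(a) = C1 + Integral(C2*airyai(2^(2/3)*5^(1/3)*a/2) + C3*airybi(2^(2/3)*5^(1/3)*a/2), a)


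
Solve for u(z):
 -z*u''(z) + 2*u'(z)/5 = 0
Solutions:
 u(z) = C1 + C2*z^(7/5)


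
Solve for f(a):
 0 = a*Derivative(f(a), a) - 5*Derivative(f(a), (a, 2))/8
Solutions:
 f(a) = C1 + C2*erfi(2*sqrt(5)*a/5)


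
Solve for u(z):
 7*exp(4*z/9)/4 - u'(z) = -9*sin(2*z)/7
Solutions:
 u(z) = C1 + 63*exp(4*z/9)/16 - 9*cos(2*z)/14


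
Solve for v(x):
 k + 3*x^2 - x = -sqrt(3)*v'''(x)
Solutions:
 v(x) = C1 + C2*x + C3*x^2 - sqrt(3)*k*x^3/18 - sqrt(3)*x^5/60 + sqrt(3)*x^4/72


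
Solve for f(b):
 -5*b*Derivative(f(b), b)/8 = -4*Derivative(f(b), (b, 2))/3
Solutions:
 f(b) = C1 + C2*erfi(sqrt(15)*b/8)


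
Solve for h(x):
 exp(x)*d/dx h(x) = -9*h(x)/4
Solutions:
 h(x) = C1*exp(9*exp(-x)/4)


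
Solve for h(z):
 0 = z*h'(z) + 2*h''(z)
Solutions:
 h(z) = C1 + C2*erf(z/2)


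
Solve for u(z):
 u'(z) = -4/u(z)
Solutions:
 u(z) = -sqrt(C1 - 8*z)
 u(z) = sqrt(C1 - 8*z)


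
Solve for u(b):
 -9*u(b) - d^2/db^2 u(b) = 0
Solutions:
 u(b) = C1*sin(3*b) + C2*cos(3*b)


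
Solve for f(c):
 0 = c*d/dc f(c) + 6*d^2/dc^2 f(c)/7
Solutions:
 f(c) = C1 + C2*erf(sqrt(21)*c/6)


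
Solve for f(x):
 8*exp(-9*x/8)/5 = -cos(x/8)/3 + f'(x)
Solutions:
 f(x) = C1 + 8*sin(x/8)/3 - 64*exp(-9*x/8)/45


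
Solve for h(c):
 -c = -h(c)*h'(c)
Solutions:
 h(c) = -sqrt(C1 + c^2)
 h(c) = sqrt(C1 + c^2)


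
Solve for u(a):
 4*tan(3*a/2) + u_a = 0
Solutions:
 u(a) = C1 + 8*log(cos(3*a/2))/3


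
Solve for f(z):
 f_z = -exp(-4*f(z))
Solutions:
 f(z) = log(-I*(C1 - 4*z)^(1/4))
 f(z) = log(I*(C1 - 4*z)^(1/4))
 f(z) = log(-(C1 - 4*z)^(1/4))
 f(z) = log(C1 - 4*z)/4


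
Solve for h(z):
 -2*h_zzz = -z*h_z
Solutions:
 h(z) = C1 + Integral(C2*airyai(2^(2/3)*z/2) + C3*airybi(2^(2/3)*z/2), z)


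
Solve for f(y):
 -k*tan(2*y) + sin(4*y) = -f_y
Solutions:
 f(y) = C1 - k*log(cos(2*y))/2 + cos(4*y)/4


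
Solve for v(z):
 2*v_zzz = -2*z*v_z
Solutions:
 v(z) = C1 + Integral(C2*airyai(-z) + C3*airybi(-z), z)


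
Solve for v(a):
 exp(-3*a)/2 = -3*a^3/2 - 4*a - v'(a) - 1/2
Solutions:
 v(a) = C1 - 3*a^4/8 - 2*a^2 - a/2 + exp(-3*a)/6


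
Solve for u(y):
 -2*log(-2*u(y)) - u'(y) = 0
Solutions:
 Integral(1/(log(-_y) + log(2)), (_y, u(y)))/2 = C1 - y


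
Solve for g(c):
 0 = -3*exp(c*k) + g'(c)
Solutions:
 g(c) = C1 + 3*exp(c*k)/k


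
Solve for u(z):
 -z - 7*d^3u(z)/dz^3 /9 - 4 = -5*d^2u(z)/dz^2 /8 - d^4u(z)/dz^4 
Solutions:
 u(z) = C1 + C2*z + 4*z^3/15 + 944*z^2/225 + (C3*sin(sqrt(614)*z/36) + C4*cos(sqrt(614)*z/36))*exp(7*z/18)


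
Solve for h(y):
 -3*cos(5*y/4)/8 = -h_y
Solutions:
 h(y) = C1 + 3*sin(5*y/4)/10


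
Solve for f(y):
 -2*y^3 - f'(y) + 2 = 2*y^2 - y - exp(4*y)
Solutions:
 f(y) = C1 - y^4/2 - 2*y^3/3 + y^2/2 + 2*y + exp(4*y)/4


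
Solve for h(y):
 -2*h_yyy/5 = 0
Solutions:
 h(y) = C1 + C2*y + C3*y^2


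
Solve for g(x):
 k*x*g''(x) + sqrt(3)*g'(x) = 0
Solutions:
 g(x) = C1 + x^(((re(k) - sqrt(3))*re(k) + im(k)^2)/(re(k)^2 + im(k)^2))*(C2*sin(sqrt(3)*log(x)*Abs(im(k))/(re(k)^2 + im(k)^2)) + C3*cos(sqrt(3)*log(x)*im(k)/(re(k)^2 + im(k)^2)))


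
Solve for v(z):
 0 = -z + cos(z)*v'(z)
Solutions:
 v(z) = C1 + Integral(z/cos(z), z)


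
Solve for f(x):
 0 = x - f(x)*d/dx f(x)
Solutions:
 f(x) = -sqrt(C1 + x^2)
 f(x) = sqrt(C1 + x^2)


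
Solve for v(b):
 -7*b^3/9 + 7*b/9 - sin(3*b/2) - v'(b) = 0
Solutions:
 v(b) = C1 - 7*b^4/36 + 7*b^2/18 + 2*cos(3*b/2)/3


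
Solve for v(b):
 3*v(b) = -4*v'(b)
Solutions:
 v(b) = C1*exp(-3*b/4)


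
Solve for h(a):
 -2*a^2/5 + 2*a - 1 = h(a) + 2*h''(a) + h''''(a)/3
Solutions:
 h(a) = C1*sin(a*sqrt(3 - sqrt(6))) + C2*sin(a*sqrt(sqrt(6) + 3)) + C3*cos(a*sqrt(3 - sqrt(6))) + C4*cos(a*sqrt(sqrt(6) + 3)) - 2*a^2/5 + 2*a + 3/5


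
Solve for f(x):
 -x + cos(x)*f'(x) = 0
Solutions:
 f(x) = C1 + Integral(x/cos(x), x)


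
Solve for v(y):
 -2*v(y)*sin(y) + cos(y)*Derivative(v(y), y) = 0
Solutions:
 v(y) = C1/cos(y)^2


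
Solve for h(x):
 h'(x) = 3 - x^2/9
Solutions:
 h(x) = C1 - x^3/27 + 3*x


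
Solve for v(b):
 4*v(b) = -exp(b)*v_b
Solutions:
 v(b) = C1*exp(4*exp(-b))


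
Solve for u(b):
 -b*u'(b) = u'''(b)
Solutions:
 u(b) = C1 + Integral(C2*airyai(-b) + C3*airybi(-b), b)


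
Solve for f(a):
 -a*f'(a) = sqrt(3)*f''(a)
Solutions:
 f(a) = C1 + C2*erf(sqrt(2)*3^(3/4)*a/6)


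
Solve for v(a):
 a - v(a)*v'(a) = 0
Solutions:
 v(a) = -sqrt(C1 + a^2)
 v(a) = sqrt(C1 + a^2)


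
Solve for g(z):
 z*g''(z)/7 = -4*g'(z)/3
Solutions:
 g(z) = C1 + C2/z^(25/3)


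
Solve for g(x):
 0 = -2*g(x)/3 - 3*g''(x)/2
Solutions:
 g(x) = C1*sin(2*x/3) + C2*cos(2*x/3)


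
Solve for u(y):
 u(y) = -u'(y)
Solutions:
 u(y) = C1*exp(-y)


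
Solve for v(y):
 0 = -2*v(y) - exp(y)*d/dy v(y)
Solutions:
 v(y) = C1*exp(2*exp(-y))


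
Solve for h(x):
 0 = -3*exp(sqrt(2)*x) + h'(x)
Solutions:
 h(x) = C1 + 3*sqrt(2)*exp(sqrt(2)*x)/2


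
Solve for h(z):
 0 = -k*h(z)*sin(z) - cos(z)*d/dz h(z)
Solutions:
 h(z) = C1*exp(k*log(cos(z)))


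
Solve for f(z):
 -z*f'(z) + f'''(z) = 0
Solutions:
 f(z) = C1 + Integral(C2*airyai(z) + C3*airybi(z), z)


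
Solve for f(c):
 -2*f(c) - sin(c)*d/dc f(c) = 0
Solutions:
 f(c) = C1*(cos(c) + 1)/(cos(c) - 1)


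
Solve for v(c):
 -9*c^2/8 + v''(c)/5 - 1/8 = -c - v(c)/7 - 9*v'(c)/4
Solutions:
 v(c) = C1*exp(c*(-315 + sqrt(96985))/56) + C2*exp(-c*(sqrt(96985) + 315)/56) + 63*c^2/8 - 4081*c/16 + 1278739/320


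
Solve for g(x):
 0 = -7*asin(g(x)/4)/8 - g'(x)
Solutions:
 Integral(1/asin(_y/4), (_y, g(x))) = C1 - 7*x/8


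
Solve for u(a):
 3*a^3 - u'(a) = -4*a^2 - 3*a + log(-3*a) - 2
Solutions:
 u(a) = C1 + 3*a^4/4 + 4*a^3/3 + 3*a^2/2 - a*log(-a) + a*(3 - log(3))


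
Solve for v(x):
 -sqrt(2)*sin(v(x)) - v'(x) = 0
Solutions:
 v(x) = -acos((-C1 - exp(2*sqrt(2)*x))/(C1 - exp(2*sqrt(2)*x))) + 2*pi
 v(x) = acos((-C1 - exp(2*sqrt(2)*x))/(C1 - exp(2*sqrt(2)*x)))


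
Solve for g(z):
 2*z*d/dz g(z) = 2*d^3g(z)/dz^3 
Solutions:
 g(z) = C1 + Integral(C2*airyai(z) + C3*airybi(z), z)


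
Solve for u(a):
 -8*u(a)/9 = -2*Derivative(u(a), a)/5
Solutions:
 u(a) = C1*exp(20*a/9)


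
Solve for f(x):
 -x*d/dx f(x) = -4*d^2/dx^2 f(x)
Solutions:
 f(x) = C1 + C2*erfi(sqrt(2)*x/4)


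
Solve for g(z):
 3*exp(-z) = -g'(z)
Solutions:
 g(z) = C1 + 3*exp(-z)


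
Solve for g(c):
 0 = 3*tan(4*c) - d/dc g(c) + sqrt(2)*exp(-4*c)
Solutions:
 g(c) = C1 + 3*log(tan(4*c)^2 + 1)/8 - sqrt(2)*exp(-4*c)/4


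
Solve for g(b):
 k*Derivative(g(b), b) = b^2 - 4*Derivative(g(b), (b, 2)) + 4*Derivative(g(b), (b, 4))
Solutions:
 g(b) = C1 + C2*exp(b*(3^(1/3)*(-9*k + 4*sqrt(3)*sqrt(27*k^2/16 - 4))^(1/3)/12 - 3^(5/6)*I*(-9*k + 4*sqrt(3)*sqrt(27*k^2/16 - 4))^(1/3)/12 - 4/((-3^(1/3) + 3^(5/6)*I)*(-9*k + 4*sqrt(3)*sqrt(27*k^2/16 - 4))^(1/3)))) + C3*exp(b*(3^(1/3)*(-9*k + 4*sqrt(3)*sqrt(27*k^2/16 - 4))^(1/3)/12 + 3^(5/6)*I*(-9*k + 4*sqrt(3)*sqrt(27*k^2/16 - 4))^(1/3)/12 + 4/((3^(1/3) + 3^(5/6)*I)*(-9*k + 4*sqrt(3)*sqrt(27*k^2/16 - 4))^(1/3)))) + C4*exp(-3^(1/3)*b*((-9*k + 4*sqrt(3)*sqrt(27*k^2/16 - 4))^(1/3) + 4*3^(1/3)/(-9*k + 4*sqrt(3)*sqrt(27*k^2/16 - 4))^(1/3))/6) + b^3/(3*k) - 4*b^2/k^2 + 32*b/k^3


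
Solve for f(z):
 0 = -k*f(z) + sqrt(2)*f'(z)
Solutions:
 f(z) = C1*exp(sqrt(2)*k*z/2)


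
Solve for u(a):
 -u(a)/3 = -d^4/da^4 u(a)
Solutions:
 u(a) = C1*exp(-3^(3/4)*a/3) + C2*exp(3^(3/4)*a/3) + C3*sin(3^(3/4)*a/3) + C4*cos(3^(3/4)*a/3)


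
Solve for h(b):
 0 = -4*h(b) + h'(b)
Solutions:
 h(b) = C1*exp(4*b)


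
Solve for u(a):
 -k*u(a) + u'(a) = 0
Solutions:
 u(a) = C1*exp(a*k)


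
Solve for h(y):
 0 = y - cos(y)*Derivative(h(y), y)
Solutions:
 h(y) = C1 + Integral(y/cos(y), y)


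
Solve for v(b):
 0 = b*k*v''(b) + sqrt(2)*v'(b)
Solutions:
 v(b) = C1 + b^(((re(k) - sqrt(2))*re(k) + im(k)^2)/(re(k)^2 + im(k)^2))*(C2*sin(sqrt(2)*log(b)*Abs(im(k))/(re(k)^2 + im(k)^2)) + C3*cos(sqrt(2)*log(b)*im(k)/(re(k)^2 + im(k)^2)))


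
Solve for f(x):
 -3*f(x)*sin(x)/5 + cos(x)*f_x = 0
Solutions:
 f(x) = C1/cos(x)^(3/5)


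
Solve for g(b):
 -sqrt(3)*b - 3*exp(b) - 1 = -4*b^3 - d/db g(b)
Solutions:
 g(b) = C1 - b^4 + sqrt(3)*b^2/2 + b + 3*exp(b)


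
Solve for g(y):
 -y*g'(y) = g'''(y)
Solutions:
 g(y) = C1 + Integral(C2*airyai(-y) + C3*airybi(-y), y)


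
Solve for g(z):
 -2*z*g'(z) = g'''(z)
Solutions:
 g(z) = C1 + Integral(C2*airyai(-2^(1/3)*z) + C3*airybi(-2^(1/3)*z), z)


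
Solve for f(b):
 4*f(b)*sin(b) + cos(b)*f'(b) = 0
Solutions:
 f(b) = C1*cos(b)^4


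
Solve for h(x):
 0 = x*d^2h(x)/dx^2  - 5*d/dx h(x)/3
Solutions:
 h(x) = C1 + C2*x^(8/3)


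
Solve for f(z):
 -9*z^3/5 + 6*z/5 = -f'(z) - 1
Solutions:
 f(z) = C1 + 9*z^4/20 - 3*z^2/5 - z


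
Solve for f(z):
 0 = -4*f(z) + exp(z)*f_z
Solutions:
 f(z) = C1*exp(-4*exp(-z))


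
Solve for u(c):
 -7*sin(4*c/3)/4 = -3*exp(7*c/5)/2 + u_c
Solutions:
 u(c) = C1 + 15*exp(7*c/5)/14 + 21*cos(4*c/3)/16


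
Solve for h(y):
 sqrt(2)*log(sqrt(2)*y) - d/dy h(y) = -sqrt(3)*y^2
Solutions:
 h(y) = C1 + sqrt(3)*y^3/3 + sqrt(2)*y*log(y) - sqrt(2)*y + sqrt(2)*y*log(2)/2


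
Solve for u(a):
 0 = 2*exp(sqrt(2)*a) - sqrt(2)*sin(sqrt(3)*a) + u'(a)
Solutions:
 u(a) = C1 - sqrt(2)*exp(sqrt(2)*a) - sqrt(6)*cos(sqrt(3)*a)/3


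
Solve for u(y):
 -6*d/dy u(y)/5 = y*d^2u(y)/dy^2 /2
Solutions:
 u(y) = C1 + C2/y^(7/5)


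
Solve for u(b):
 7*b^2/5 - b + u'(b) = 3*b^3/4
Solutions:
 u(b) = C1 + 3*b^4/16 - 7*b^3/15 + b^2/2


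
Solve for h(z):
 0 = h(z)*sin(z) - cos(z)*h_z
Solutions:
 h(z) = C1/cos(z)


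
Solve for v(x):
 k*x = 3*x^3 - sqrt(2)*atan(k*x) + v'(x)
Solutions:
 v(x) = C1 + k*x^2/2 - 3*x^4/4 + sqrt(2)*Piecewise((x*atan(k*x) - log(k^2*x^2 + 1)/(2*k), Ne(k, 0)), (0, True))


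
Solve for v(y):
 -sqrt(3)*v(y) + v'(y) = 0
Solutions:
 v(y) = C1*exp(sqrt(3)*y)


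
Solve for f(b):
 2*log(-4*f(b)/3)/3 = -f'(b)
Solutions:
 3*Integral(1/(log(-_y) - log(6) + 3*log(2)), (_y, f(b)))/2 = C1 - b


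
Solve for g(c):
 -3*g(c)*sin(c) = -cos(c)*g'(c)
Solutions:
 g(c) = C1/cos(c)^3


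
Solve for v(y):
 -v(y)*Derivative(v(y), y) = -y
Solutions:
 v(y) = -sqrt(C1 + y^2)
 v(y) = sqrt(C1 + y^2)


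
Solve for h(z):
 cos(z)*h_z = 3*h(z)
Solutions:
 h(z) = C1*(sin(z) + 1)^(3/2)/(sin(z) - 1)^(3/2)


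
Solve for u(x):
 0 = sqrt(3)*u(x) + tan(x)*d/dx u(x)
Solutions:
 u(x) = C1/sin(x)^(sqrt(3))


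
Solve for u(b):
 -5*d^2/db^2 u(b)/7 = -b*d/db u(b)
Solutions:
 u(b) = C1 + C2*erfi(sqrt(70)*b/10)


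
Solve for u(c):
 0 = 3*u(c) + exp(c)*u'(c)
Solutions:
 u(c) = C1*exp(3*exp(-c))


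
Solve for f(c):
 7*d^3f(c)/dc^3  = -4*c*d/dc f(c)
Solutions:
 f(c) = C1 + Integral(C2*airyai(-14^(2/3)*c/7) + C3*airybi(-14^(2/3)*c/7), c)


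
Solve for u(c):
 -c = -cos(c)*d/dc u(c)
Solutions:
 u(c) = C1 + Integral(c/cos(c), c)


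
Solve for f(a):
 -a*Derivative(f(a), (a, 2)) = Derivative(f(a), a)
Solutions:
 f(a) = C1 + C2*log(a)


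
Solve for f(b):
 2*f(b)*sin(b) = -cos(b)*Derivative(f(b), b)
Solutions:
 f(b) = C1*cos(b)^2


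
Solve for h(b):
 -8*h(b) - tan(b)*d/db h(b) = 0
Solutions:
 h(b) = C1/sin(b)^8


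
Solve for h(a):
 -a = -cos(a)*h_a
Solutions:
 h(a) = C1 + Integral(a/cos(a), a)


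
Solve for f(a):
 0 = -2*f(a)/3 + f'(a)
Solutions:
 f(a) = C1*exp(2*a/3)


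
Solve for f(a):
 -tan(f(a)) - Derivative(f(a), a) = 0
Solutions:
 f(a) = pi - asin(C1*exp(-a))
 f(a) = asin(C1*exp(-a))


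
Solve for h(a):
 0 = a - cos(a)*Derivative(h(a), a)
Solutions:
 h(a) = C1 + Integral(a/cos(a), a)


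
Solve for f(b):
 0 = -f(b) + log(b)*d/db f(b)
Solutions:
 f(b) = C1*exp(li(b))


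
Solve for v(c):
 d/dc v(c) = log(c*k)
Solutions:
 v(c) = C1 + c*log(c*k) - c


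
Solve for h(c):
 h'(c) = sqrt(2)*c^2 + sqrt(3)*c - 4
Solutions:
 h(c) = C1 + sqrt(2)*c^3/3 + sqrt(3)*c^2/2 - 4*c


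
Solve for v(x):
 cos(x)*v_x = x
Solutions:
 v(x) = C1 + Integral(x/cos(x), x)


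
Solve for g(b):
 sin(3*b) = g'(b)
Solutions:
 g(b) = C1 - cos(3*b)/3


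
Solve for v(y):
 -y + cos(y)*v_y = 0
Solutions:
 v(y) = C1 + Integral(y/cos(y), y)


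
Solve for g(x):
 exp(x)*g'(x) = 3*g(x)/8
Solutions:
 g(x) = C1*exp(-3*exp(-x)/8)


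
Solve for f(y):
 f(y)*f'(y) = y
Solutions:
 f(y) = -sqrt(C1 + y^2)
 f(y) = sqrt(C1 + y^2)


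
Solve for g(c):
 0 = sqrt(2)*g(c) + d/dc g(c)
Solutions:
 g(c) = C1*exp(-sqrt(2)*c)


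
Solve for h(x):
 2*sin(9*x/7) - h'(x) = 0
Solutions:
 h(x) = C1 - 14*cos(9*x/7)/9


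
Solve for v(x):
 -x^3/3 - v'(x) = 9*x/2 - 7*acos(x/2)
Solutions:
 v(x) = C1 - x^4/12 - 9*x^2/4 + 7*x*acos(x/2) - 7*sqrt(4 - x^2)


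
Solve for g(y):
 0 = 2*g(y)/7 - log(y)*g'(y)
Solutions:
 g(y) = C1*exp(2*li(y)/7)


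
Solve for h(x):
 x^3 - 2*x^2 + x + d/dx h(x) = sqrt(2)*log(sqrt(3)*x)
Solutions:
 h(x) = C1 - x^4/4 + 2*x^3/3 - x^2/2 + sqrt(2)*x*log(x) - sqrt(2)*x + sqrt(2)*x*log(3)/2


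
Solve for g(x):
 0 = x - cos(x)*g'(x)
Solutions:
 g(x) = C1 + Integral(x/cos(x), x)


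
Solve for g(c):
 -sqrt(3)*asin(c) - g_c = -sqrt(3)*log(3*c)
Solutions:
 g(c) = C1 + sqrt(3)*c*(log(c) - 1) + sqrt(3)*c*log(3) - sqrt(3)*(c*asin(c) + sqrt(1 - c^2))


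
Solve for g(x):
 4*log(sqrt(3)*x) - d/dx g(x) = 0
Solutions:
 g(x) = C1 + 4*x*log(x) - 4*x + x*log(9)


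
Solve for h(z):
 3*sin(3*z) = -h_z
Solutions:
 h(z) = C1 + cos(3*z)


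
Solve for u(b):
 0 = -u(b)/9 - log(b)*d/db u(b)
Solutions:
 u(b) = C1*exp(-li(b)/9)


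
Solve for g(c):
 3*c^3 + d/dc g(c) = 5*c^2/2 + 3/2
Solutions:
 g(c) = C1 - 3*c^4/4 + 5*c^3/6 + 3*c/2


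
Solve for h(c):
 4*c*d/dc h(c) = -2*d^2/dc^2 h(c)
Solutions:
 h(c) = C1 + C2*erf(c)


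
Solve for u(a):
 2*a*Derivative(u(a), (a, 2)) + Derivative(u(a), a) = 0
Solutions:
 u(a) = C1 + C2*sqrt(a)


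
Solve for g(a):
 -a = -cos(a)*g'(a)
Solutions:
 g(a) = C1 + Integral(a/cos(a), a)


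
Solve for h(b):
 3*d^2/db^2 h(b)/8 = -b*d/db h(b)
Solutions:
 h(b) = C1 + C2*erf(2*sqrt(3)*b/3)


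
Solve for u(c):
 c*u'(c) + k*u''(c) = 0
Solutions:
 u(c) = C1 + C2*sqrt(k)*erf(sqrt(2)*c*sqrt(1/k)/2)


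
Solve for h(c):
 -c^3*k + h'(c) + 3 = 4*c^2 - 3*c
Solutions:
 h(c) = C1 + c^4*k/4 + 4*c^3/3 - 3*c^2/2 - 3*c


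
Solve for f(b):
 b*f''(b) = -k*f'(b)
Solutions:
 f(b) = C1 + b^(1 - re(k))*(C2*sin(log(b)*Abs(im(k))) + C3*cos(log(b)*im(k)))


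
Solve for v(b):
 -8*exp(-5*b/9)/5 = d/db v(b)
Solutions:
 v(b) = C1 + 72*exp(-5*b/9)/25


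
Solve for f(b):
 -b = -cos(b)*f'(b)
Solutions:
 f(b) = C1 + Integral(b/cos(b), b)


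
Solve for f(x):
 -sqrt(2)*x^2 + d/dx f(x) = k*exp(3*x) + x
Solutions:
 f(x) = C1 + k*exp(3*x)/3 + sqrt(2)*x^3/3 + x^2/2


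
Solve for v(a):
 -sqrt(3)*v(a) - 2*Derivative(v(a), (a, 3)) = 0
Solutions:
 v(a) = C3*exp(-2^(2/3)*3^(1/6)*a/2) + (C1*sin(6^(2/3)*a/4) + C2*cos(6^(2/3)*a/4))*exp(2^(2/3)*3^(1/6)*a/4)


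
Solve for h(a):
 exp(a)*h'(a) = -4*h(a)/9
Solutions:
 h(a) = C1*exp(4*exp(-a)/9)


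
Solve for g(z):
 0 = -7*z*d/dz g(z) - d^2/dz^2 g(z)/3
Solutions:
 g(z) = C1 + C2*erf(sqrt(42)*z/2)


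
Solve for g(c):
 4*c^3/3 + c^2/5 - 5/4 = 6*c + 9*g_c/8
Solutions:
 g(c) = C1 + 8*c^4/27 + 8*c^3/135 - 8*c^2/3 - 10*c/9


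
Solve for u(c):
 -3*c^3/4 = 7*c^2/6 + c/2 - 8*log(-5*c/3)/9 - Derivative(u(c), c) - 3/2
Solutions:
 u(c) = C1 + 3*c^4/16 + 7*c^3/18 + c^2/4 - 8*c*log(-c)/9 + c*(-16*log(5) - 11 + 16*log(3))/18


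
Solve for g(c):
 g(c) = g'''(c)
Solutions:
 g(c) = C3*exp(c) + (C1*sin(sqrt(3)*c/2) + C2*cos(sqrt(3)*c/2))*exp(-c/2)


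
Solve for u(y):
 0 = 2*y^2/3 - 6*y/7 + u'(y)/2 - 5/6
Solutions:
 u(y) = C1 - 4*y^3/9 + 6*y^2/7 + 5*y/3


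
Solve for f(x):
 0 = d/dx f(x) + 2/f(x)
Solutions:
 f(x) = -sqrt(C1 - 4*x)
 f(x) = sqrt(C1 - 4*x)


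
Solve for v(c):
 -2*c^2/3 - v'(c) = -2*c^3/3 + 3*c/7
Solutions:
 v(c) = C1 + c^4/6 - 2*c^3/9 - 3*c^2/14


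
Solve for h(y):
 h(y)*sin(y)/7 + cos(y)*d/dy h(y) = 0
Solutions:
 h(y) = C1*cos(y)^(1/7)


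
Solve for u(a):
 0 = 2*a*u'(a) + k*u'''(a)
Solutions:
 u(a) = C1 + Integral(C2*airyai(2^(1/3)*a*(-1/k)^(1/3)) + C3*airybi(2^(1/3)*a*(-1/k)^(1/3)), a)


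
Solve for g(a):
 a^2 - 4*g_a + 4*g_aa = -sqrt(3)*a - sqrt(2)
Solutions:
 g(a) = C1 + C2*exp(a) + a^3/12 + sqrt(3)*a^2/8 + a^2/4 + sqrt(2)*a/4 + sqrt(3)*a/4 + a/2


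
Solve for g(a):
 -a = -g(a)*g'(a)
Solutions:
 g(a) = -sqrt(C1 + a^2)
 g(a) = sqrt(C1 + a^2)


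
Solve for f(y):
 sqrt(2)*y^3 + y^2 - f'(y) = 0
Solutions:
 f(y) = C1 + sqrt(2)*y^4/4 + y^3/3


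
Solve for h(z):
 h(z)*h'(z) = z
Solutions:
 h(z) = -sqrt(C1 + z^2)
 h(z) = sqrt(C1 + z^2)


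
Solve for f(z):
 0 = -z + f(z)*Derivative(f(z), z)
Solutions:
 f(z) = -sqrt(C1 + z^2)
 f(z) = sqrt(C1 + z^2)


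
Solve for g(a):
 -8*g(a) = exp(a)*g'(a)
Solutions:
 g(a) = C1*exp(8*exp(-a))


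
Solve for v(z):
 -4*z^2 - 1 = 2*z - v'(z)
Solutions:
 v(z) = C1 + 4*z^3/3 + z^2 + z


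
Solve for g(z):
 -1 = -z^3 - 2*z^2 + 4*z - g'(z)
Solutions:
 g(z) = C1 - z^4/4 - 2*z^3/3 + 2*z^2 + z


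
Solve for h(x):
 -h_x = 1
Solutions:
 h(x) = C1 - x


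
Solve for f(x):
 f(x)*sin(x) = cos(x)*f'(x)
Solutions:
 f(x) = C1/cos(x)


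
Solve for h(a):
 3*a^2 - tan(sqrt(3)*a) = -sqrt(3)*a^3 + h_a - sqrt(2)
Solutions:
 h(a) = C1 + sqrt(3)*a^4/4 + a^3 + sqrt(2)*a + sqrt(3)*log(cos(sqrt(3)*a))/3


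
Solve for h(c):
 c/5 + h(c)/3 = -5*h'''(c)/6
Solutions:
 h(c) = C3*exp(-2^(1/3)*5^(2/3)*c/5) - 3*c/5 + (C1*sin(2^(1/3)*sqrt(3)*5^(2/3)*c/10) + C2*cos(2^(1/3)*sqrt(3)*5^(2/3)*c/10))*exp(2^(1/3)*5^(2/3)*c/10)


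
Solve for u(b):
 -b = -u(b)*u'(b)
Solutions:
 u(b) = -sqrt(C1 + b^2)
 u(b) = sqrt(C1 + b^2)
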